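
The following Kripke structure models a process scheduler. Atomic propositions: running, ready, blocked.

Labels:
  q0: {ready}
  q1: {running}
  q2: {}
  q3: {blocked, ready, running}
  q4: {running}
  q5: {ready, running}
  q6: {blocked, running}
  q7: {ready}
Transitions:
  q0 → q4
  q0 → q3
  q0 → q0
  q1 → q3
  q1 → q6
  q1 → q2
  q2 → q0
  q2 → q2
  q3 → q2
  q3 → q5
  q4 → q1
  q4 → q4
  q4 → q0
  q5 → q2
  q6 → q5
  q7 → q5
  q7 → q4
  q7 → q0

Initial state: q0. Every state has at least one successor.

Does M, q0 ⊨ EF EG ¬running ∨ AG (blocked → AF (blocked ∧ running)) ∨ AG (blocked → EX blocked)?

Holds

States satisfying EG ¬running: {q0, q2, q7}.
States satisfying EF EG ¬running: {q0, q1, q2, q3, q4, q5, q6, q7}.
States satisfying blocked → AF (blocked ∧ running): {q0, q1, q2, q3, q4, q5, q6, q7}.
States satisfying AG (blocked → AF (blocked ∧ running)): {q0, q1, q2, q3, q4, q5, q6, q7}.
States satisfying blocked → EX blocked: {q0, q1, q2, q4, q5, q7}.
States satisfying AG (blocked → EX blocked): ∅.
States satisfying EF EG ¬running ∨ AG (blocked → AF (blocked ∧ running)) ∨ AG (blocked → EX blocked): {q0, q1, q2, q3, q4, q5, q6, q7}.
q0 ∈ Sat(EF EG ¬running ∨ AG (blocked → AF (blocked ∧ running)) ∨ AG (blocked → EX blocked)).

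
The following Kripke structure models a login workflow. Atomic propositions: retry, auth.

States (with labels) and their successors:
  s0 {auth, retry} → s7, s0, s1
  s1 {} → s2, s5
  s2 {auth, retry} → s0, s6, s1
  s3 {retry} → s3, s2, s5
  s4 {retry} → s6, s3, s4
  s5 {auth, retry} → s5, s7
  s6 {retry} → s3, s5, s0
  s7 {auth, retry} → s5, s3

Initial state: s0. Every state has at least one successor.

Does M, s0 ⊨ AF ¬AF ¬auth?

Holds

States satisfying ¬AF ¬auth: {s0, s2, s5, s7}.
States satisfying AF ¬AF ¬auth: {s0, s1, s2, s5, s7}.
s0 ∈ Sat(AF ¬AF ¬auth).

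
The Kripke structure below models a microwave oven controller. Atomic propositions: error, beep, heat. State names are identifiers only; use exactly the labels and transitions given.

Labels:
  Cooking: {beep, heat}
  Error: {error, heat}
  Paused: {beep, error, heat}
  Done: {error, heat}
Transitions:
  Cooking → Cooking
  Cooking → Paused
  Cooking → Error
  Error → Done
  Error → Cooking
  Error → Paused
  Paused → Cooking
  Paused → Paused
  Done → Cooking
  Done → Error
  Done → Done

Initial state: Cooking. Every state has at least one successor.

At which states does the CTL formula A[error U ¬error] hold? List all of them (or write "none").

{Cooking}

States satisfying error: {Error, Paused, Done}.
States satisfying ¬error: {Cooking}.
States satisfying A[error U ¬error]: {Cooking}.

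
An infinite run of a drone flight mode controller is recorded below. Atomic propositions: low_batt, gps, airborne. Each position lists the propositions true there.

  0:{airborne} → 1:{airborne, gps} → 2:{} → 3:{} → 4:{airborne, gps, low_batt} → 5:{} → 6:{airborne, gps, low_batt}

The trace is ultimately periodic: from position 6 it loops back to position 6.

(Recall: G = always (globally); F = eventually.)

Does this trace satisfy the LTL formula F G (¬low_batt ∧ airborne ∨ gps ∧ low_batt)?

Yes

G (¬low_batt ∧ airborne ∨ gps ∧ low_batt) holds at position 6, which is reachable from 0, so F G (¬low_batt ∧ airborne ∨ gps ∧ low_batt) holds.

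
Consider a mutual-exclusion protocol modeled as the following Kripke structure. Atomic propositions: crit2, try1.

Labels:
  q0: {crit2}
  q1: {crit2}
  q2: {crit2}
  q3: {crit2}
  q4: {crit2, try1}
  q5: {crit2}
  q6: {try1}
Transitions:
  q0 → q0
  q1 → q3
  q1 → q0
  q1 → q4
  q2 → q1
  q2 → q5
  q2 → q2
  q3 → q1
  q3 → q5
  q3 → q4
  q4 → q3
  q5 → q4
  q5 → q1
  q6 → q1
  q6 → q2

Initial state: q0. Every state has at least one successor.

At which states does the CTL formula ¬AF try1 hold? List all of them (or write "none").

{q0, q1, q2, q3, q5}

States satisfying try1: {q4, q6}.
States satisfying AF try1: {q4, q6}.
States satisfying ¬AF try1: {q0, q1, q2, q3, q5}.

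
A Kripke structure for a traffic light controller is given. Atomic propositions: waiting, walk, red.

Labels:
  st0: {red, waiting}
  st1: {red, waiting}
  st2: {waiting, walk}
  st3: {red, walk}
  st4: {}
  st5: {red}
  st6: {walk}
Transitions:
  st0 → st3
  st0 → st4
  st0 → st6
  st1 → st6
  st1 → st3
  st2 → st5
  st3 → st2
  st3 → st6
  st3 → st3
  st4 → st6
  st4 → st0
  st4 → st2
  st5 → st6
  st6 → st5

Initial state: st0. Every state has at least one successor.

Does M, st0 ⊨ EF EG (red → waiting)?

Satisfied

States satisfying EG (red → waiting): {st0, st4}.
States satisfying EF EG (red → waiting): {st0, st4}.
Some path from st0 reaches a state where EG (red → waiting) holds.
st0 ∈ Sat(EF EG (red → waiting)).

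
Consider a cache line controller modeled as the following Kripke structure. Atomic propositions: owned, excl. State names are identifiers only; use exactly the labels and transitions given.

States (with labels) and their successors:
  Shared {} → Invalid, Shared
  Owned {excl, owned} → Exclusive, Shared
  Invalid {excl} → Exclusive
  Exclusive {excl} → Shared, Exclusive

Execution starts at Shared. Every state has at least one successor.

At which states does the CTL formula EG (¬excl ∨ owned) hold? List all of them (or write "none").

{Shared, Owned}

States satisfying ¬excl ∨ owned: {Shared, Owned}.
States satisfying EG (¬excl ∨ owned): {Shared, Owned}.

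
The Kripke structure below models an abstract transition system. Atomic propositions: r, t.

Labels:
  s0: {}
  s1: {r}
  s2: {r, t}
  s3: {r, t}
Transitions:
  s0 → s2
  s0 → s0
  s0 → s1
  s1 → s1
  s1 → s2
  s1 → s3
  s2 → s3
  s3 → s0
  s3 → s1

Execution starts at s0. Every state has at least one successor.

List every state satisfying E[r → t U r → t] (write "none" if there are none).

{s0, s2, s3}

States satisfying r → t: {s0, s2, s3}.
States satisfying E[r → t U r → t]: {s0, s2, s3}.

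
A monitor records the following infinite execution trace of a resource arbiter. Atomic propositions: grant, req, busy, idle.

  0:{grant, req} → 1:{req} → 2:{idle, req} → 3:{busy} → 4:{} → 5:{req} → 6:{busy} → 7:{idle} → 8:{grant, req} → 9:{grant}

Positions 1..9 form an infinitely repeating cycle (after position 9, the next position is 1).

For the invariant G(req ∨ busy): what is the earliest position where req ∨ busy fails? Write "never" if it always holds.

4

Check req ∨ busy at each position in order: 0 ✓, 1 ✓, 2 ✓, 3 ✓.
At position 4 the labels are {}, so req ∨ busy is false there. This is the first violation.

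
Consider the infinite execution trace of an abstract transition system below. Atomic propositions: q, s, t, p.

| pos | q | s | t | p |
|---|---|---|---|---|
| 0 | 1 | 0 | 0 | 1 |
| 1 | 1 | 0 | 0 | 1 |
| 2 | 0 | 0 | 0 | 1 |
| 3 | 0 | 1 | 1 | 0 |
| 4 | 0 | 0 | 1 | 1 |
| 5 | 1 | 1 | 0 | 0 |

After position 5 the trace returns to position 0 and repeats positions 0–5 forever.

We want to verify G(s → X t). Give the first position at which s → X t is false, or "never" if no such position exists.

Check s → X t at each position in order: 0 ✓, 1 ✓, 2 ✓, 3 ✓, 4 ✓.
At position 5 the labels are {q, s} and the next position 0 has {p, q}, so s → X t is false there. This is the first violation.

5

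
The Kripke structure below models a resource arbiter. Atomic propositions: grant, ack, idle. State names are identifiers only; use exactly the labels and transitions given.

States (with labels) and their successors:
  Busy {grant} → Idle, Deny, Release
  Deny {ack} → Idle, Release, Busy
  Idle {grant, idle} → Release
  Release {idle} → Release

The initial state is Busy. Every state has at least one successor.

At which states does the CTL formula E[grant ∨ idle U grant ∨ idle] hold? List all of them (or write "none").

States satisfying grant ∨ idle: {Busy, Idle, Release}.
States satisfying E[grant ∨ idle U grant ∨ idle]: {Busy, Idle, Release}.

{Busy, Idle, Release}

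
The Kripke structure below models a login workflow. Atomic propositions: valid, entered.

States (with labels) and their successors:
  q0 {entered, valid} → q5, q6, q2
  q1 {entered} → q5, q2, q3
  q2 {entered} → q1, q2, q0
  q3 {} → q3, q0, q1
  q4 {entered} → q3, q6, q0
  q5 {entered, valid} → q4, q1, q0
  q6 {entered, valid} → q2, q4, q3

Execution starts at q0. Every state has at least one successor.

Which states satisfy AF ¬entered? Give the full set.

States satisfying ¬entered: {q3}.
States satisfying AF ¬entered: {q3}.

{q3}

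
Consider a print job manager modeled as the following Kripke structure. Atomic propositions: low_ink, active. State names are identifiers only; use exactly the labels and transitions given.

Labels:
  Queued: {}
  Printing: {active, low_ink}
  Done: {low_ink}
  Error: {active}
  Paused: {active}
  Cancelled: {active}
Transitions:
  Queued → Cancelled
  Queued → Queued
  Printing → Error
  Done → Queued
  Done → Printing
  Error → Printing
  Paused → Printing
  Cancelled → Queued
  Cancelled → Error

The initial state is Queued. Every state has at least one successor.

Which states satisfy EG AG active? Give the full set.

{Printing, Error, Paused}

States satisfying AG active: {Printing, Error, Paused}.
States satisfying EG AG active: {Printing, Error, Paused}.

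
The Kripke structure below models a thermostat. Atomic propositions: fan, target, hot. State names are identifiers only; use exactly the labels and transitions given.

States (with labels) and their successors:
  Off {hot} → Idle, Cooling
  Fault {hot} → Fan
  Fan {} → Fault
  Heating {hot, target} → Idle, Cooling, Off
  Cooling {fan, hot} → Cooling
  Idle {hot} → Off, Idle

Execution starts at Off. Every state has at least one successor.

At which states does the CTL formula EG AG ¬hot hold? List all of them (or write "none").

none

States satisfying AG ¬hot: ∅.
States satisfying EG AG ¬hot: ∅.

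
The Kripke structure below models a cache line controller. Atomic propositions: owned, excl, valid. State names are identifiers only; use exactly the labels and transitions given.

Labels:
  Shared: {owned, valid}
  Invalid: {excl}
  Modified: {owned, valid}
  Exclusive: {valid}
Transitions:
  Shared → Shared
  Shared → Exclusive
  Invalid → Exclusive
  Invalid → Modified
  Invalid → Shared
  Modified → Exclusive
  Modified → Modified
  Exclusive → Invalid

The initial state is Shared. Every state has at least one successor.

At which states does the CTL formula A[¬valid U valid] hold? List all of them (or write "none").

{Shared, Invalid, Modified, Exclusive}

States satisfying ¬valid: {Invalid}.
States satisfying valid: {Shared, Modified, Exclusive}.
States satisfying A[¬valid U valid]: {Shared, Invalid, Modified, Exclusive}.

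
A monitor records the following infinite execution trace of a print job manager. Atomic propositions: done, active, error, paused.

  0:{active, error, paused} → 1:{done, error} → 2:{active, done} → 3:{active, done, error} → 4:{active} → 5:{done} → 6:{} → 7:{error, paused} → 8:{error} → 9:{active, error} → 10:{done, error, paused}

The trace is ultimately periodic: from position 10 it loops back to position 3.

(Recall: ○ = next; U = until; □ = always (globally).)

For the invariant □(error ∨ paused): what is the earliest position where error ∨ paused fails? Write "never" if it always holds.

Check error ∨ paused at each position in order: 0 ✓, 1 ✓.
At position 2 the labels are {active, done}, so error ∨ paused is false there. This is the first violation.

2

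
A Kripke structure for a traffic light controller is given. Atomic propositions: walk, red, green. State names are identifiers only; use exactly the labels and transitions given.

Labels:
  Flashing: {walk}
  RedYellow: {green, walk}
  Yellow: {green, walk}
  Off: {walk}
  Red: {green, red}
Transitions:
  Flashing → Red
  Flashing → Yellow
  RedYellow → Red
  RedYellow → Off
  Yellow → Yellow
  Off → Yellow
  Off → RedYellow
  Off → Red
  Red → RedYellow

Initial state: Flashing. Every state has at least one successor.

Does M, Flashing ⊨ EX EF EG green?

States satisfying EF EG green: {Flashing, RedYellow, Yellow, Off, Red}.
States satisfying EX EF EG green: {Flashing, RedYellow, Yellow, Off, Red}.
Flashing ∈ Sat(EX EF EG green).

Yes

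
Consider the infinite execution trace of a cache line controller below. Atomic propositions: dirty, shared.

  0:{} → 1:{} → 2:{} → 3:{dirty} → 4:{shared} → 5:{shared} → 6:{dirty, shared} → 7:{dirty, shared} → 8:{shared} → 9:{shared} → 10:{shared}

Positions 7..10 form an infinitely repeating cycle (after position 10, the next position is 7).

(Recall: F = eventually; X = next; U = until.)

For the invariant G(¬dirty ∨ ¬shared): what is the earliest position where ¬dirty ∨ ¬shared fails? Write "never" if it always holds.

6

Check ¬dirty ∨ ¬shared at each position in order: 0 ✓, 1 ✓, 2 ✓, 3 ✓, 4 ✓, 5 ✓.
At position 6 the labels are {dirty, shared}, so ¬dirty ∨ ¬shared is false there. This is the first violation.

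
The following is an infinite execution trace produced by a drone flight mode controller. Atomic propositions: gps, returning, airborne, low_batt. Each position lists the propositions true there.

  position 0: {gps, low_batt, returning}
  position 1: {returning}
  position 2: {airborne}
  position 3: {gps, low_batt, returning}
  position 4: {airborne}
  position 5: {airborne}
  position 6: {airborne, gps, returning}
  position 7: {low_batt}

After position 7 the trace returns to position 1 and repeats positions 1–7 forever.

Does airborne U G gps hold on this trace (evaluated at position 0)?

Walking from position 0: at position 0, G gps has not yet held and airborne fails, so airborne U G gps is false.

Does not hold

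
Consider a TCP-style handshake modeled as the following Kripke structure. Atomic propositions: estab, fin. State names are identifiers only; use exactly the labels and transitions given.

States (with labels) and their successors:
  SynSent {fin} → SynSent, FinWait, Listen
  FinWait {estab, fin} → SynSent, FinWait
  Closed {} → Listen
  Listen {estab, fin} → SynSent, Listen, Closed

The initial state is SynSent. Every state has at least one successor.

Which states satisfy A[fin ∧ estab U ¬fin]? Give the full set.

{Closed}

States satisfying fin ∧ estab: {FinWait, Listen}.
States satisfying ¬fin: {Closed}.
States satisfying A[fin ∧ estab U ¬fin]: {Closed}.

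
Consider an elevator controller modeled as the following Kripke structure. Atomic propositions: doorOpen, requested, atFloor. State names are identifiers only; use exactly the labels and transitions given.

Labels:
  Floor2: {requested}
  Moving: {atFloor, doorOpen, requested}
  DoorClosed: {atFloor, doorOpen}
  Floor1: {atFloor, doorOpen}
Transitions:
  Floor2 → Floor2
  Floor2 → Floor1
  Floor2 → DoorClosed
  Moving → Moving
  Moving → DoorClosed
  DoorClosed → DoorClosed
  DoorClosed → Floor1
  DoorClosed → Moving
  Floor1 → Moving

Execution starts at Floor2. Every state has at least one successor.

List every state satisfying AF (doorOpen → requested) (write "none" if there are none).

{Floor2, Moving, Floor1}

States satisfying doorOpen → requested: {Floor2, Moving}.
States satisfying AF (doorOpen → requested): {Floor2, Moving, Floor1}.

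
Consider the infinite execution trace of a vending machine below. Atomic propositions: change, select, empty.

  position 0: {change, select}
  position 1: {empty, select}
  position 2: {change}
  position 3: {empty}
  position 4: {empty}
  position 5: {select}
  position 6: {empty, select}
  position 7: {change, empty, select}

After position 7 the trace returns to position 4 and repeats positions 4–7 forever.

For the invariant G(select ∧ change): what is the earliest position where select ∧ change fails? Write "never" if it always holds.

Check select ∧ change at each position in order: 0 ✓.
At position 1 the labels are {empty, select}, so select ∧ change is false there. This is the first violation.

1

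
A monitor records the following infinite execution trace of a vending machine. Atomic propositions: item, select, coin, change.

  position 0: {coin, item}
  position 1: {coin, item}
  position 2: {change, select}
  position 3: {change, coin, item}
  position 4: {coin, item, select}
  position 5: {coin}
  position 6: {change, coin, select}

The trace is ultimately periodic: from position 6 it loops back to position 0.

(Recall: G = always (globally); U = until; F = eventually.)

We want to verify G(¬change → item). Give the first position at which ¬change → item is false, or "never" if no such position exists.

5

Check ¬change → item at each position in order: 0 ✓, 1 ✓, 2 ✓, 3 ✓, 4 ✓.
At position 5 the labels are {coin}, so ¬change → item is false there. This is the first violation.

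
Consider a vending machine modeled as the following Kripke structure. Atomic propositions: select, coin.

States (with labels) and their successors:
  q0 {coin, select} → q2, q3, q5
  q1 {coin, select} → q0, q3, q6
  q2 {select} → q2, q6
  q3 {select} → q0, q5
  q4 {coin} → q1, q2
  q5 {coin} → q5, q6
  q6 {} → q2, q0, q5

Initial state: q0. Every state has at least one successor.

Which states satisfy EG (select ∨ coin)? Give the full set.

States satisfying select ∨ coin: {q0, q1, q2, q3, q4, q5}.
States satisfying EG (select ∨ coin): {q0, q1, q2, q3, q4, q5}.

{q0, q1, q2, q3, q4, q5}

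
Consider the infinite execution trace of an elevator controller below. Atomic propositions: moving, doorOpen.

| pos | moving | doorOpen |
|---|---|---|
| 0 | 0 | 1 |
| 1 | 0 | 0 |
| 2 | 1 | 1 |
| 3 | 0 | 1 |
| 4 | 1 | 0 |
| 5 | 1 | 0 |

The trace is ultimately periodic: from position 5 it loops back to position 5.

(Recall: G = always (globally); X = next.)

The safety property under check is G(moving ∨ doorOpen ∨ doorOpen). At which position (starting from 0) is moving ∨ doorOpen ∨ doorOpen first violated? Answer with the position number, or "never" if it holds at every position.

1

Check moving ∨ doorOpen ∨ doorOpen at each position in order: 0 ✓.
At position 1 the labels are {}, so moving ∨ doorOpen ∨ doorOpen is false there. This is the first violation.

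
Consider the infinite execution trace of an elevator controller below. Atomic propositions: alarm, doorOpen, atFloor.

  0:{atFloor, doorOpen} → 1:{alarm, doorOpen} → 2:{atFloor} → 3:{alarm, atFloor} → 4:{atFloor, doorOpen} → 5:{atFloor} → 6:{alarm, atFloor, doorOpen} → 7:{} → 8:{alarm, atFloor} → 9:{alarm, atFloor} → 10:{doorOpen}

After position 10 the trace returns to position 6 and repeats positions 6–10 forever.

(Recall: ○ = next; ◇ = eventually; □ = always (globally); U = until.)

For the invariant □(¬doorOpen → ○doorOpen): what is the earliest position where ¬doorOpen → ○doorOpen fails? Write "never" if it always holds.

2

Check ¬doorOpen → ○doorOpen at each position in order: 0 ✓, 1 ✓.
At position 2 the labels are {atFloor} and the next position 3 has {alarm, atFloor}, so ¬doorOpen → ○doorOpen is false there. This is the first violation.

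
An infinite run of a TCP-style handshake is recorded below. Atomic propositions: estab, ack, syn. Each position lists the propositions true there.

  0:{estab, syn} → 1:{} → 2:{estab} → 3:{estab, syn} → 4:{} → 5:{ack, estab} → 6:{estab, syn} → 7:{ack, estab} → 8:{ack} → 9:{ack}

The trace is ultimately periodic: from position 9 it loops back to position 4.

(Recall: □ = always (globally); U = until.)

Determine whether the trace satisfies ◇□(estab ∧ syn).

□(estab ∧ syn) is false at every position 0..9, so it never becomes true and ◇□(estab ∧ syn) fails.

No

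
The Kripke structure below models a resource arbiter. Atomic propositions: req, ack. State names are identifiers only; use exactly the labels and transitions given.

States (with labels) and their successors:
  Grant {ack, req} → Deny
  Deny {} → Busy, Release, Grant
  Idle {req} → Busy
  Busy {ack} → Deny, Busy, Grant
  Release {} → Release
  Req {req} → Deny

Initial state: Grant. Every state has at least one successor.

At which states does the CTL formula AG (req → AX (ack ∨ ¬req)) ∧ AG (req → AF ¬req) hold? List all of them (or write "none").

{Grant, Deny, Idle, Busy, Release, Req}

States satisfying req → AX (ack ∨ ¬req): {Grant, Deny, Idle, Busy, Release, Req}.
States satisfying AG (req → AX (ack ∨ ¬req)): {Grant, Deny, Idle, Busy, Release, Req}.
States satisfying req → AF ¬req: {Grant, Deny, Idle, Busy, Release, Req}.
States satisfying AG (req → AF ¬req): {Grant, Deny, Idle, Busy, Release, Req}.
States satisfying AG (req → AX (ack ∨ ¬req)) ∧ AG (req → AF ¬req): {Grant, Deny, Idle, Busy, Release, Req}.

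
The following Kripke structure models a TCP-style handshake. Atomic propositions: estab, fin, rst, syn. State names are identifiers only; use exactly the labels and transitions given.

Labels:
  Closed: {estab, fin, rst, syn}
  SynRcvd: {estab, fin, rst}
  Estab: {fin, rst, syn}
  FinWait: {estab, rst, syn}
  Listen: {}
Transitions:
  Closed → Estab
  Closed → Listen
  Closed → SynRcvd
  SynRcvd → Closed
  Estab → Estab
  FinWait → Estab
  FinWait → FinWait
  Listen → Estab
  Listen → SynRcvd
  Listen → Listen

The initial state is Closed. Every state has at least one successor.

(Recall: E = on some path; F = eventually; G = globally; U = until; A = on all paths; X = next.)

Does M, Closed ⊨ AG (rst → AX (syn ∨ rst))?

No

States satisfying rst → AX (syn ∨ rst): {SynRcvd, Estab, FinWait, Listen}.
States satisfying AG (rst → AX (syn ∨ rst)): {Estab, FinWait}.
Closed is reachable from Closed and violates rst → AX (syn ∨ rst), so AG fails at Closed.
Closed ∉ Sat(AG (rst → AX (syn ∨ rst))).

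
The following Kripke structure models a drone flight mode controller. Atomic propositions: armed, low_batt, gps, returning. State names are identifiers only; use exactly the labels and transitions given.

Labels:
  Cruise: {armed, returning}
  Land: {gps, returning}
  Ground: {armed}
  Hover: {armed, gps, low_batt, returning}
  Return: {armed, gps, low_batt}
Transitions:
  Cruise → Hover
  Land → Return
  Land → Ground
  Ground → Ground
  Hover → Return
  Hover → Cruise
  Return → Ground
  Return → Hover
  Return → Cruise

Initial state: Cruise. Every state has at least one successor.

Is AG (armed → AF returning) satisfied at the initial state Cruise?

States satisfying armed → AF returning: {Cruise, Land, Hover}.
States satisfying AG (armed → AF returning): ∅.
Ground is reachable from Cruise and violates armed → AF returning, so AG fails at Cruise.
Cruise ∉ Sat(AG (armed → AF returning)).

Does not hold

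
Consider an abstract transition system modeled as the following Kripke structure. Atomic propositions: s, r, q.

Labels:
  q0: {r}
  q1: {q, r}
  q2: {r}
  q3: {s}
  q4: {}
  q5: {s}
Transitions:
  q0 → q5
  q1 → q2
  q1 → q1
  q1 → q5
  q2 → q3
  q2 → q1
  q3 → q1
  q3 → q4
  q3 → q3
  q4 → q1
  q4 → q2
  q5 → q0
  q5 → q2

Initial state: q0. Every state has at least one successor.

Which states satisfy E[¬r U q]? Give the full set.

States satisfying ¬r: {q3, q4, q5}.
States satisfying q: {q1}.
States satisfying E[¬r U q]: {q1, q3, q4}.

{q1, q3, q4}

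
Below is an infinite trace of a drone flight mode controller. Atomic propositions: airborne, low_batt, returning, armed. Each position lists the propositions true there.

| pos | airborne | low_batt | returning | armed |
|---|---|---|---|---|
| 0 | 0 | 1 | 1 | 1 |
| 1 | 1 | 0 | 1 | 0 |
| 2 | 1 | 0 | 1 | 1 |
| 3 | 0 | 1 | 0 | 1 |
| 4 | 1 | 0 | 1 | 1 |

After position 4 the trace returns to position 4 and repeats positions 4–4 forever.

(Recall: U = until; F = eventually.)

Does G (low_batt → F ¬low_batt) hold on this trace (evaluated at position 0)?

Satisfied

low_batt → F ¬low_batt holds at every position 0..4, and those are all positions ever visited, so G (low_batt → F ¬low_batt) holds.
Positions where low_batt holds: 0, 3.
Check F ¬low_batt at each: 0→ok, 3→ok.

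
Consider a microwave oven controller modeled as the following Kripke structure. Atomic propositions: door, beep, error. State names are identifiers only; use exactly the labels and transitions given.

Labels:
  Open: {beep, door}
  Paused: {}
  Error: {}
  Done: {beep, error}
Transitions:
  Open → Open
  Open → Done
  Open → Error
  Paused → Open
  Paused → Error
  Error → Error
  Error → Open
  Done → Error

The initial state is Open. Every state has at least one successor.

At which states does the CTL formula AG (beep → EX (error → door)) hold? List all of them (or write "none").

{Open, Paused, Error, Done}

States satisfying beep → EX (error → door): {Open, Paused, Error, Done}.
States satisfying AG (beep → EX (error → door)): {Open, Paused, Error, Done}.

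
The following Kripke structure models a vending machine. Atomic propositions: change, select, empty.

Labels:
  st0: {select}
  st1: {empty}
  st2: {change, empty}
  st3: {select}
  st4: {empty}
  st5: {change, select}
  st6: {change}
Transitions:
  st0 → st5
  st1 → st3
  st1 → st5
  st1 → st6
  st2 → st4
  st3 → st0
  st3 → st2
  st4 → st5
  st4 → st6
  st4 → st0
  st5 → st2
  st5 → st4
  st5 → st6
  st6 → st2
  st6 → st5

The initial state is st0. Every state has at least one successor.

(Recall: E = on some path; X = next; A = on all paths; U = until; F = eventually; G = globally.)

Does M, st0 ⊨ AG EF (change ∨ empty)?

States satisfying EF (change ∨ empty): {st0, st1, st2, st3, st4, st5, st6}.
States satisfying AG EF (change ∨ empty): {st0, st1, st2, st3, st4, st5, st6}.
Every state reachable from st0 satisfies EF (change ∨ empty).
st0 ∈ Sat(AG EF (change ∨ empty)).

Yes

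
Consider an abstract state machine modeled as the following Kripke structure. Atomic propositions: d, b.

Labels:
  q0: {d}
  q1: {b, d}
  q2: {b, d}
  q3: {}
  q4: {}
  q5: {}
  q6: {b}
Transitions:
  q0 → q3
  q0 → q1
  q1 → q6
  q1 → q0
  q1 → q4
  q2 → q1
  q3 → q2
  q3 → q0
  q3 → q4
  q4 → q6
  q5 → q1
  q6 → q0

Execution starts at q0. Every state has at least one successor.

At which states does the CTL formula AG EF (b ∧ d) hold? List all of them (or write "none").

States satisfying EF (b ∧ d): {q0, q1, q2, q3, q4, q5, q6}.
States satisfying AG EF (b ∧ d): {q0, q1, q2, q3, q4, q5, q6}.

{q0, q1, q2, q3, q4, q5, q6}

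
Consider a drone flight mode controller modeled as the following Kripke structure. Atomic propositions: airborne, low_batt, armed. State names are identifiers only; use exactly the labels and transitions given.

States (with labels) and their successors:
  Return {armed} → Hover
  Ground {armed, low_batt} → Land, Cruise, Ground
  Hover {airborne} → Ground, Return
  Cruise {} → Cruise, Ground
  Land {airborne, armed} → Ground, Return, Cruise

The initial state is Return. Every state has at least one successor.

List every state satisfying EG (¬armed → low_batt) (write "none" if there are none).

States satisfying ¬armed → low_batt: {Return, Ground, Land}.
States satisfying EG (¬armed → low_batt): {Ground, Land}.

{Ground, Land}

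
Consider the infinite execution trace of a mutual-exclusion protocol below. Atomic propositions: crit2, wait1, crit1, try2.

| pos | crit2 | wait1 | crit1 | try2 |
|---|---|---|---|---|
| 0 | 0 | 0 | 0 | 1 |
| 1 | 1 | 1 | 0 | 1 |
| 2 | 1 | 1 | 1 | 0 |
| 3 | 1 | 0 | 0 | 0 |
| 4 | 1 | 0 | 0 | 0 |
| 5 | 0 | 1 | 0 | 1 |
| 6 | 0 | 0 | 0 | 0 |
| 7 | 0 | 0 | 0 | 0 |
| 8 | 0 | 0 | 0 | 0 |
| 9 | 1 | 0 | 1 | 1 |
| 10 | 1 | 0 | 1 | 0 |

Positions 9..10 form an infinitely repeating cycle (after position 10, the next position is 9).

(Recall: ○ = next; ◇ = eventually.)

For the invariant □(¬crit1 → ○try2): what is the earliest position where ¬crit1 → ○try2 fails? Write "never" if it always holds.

Check ¬crit1 → ○try2 at each position in order: 0 ✓.
At position 1 the labels are {crit2, try2, wait1} and the next position 2 has {crit1, crit2, wait1}, so ¬crit1 → ○try2 is false there. This is the first violation.

1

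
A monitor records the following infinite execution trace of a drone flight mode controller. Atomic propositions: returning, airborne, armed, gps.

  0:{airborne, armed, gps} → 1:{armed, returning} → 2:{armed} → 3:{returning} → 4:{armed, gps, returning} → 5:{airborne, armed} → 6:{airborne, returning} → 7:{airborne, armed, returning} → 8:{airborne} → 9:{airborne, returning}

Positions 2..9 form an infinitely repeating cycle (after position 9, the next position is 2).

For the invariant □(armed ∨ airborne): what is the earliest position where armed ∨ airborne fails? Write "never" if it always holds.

3

Check armed ∨ airborne at each position in order: 0 ✓, 1 ✓, 2 ✓.
At position 3 the labels are {returning}, so armed ∨ airborne is false there. This is the first violation.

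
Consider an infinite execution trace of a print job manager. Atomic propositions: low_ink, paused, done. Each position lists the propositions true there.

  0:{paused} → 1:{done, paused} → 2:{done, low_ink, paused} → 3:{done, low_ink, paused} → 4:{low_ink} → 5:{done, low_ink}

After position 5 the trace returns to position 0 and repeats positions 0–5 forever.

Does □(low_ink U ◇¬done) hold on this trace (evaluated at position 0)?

low_ink U ◇¬done holds at every position 0..5, and those are all positions ever visited, so □(low_ink U ◇¬done) holds.

Satisfied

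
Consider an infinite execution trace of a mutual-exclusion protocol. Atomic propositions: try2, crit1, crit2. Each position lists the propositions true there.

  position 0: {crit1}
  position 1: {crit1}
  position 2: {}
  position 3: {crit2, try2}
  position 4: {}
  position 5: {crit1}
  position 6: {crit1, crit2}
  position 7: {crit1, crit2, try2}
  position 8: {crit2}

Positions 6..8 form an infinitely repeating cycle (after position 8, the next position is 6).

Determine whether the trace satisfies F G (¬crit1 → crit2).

G (¬crit1 → crit2) holds at position 5, which is reachable from 0, so F G (¬crit1 → crit2) holds.

Satisfied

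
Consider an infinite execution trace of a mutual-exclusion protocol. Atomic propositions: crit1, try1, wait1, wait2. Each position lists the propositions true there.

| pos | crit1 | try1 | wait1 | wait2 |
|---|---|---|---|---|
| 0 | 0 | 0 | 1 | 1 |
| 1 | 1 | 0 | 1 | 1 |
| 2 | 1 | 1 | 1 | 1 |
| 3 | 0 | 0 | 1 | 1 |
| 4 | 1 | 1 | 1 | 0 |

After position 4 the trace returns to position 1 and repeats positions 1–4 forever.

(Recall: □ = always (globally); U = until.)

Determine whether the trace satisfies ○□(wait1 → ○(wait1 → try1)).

The position after 0 is 1; □(wait1 → ○(wait1 → try1)) is false there.

Does not hold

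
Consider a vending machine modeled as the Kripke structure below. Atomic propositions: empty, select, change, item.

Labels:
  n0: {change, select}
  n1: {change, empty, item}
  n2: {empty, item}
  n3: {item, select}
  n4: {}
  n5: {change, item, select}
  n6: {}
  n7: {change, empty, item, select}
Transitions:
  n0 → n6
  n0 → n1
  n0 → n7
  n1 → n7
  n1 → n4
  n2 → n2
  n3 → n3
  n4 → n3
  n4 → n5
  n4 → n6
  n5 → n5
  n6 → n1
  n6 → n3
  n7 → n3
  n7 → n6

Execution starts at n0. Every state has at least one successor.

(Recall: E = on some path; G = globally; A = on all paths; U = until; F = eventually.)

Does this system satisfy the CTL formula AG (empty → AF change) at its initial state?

States satisfying empty → AF change: {n0, n1, n3, n4, n5, n6, n7}.
States satisfying AG (empty → AF change): {n0, n1, n3, n4, n5, n6, n7}.
Every state reachable from n0 satisfies empty → AF change.
n0 ∈ Sat(AG (empty → AF change)).

Yes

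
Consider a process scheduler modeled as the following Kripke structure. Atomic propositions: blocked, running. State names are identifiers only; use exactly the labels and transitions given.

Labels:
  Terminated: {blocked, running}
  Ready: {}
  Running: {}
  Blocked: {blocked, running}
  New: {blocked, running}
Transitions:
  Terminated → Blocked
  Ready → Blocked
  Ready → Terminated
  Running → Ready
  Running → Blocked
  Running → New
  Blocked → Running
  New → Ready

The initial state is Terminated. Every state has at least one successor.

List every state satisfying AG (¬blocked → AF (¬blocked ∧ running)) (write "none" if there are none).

none

States satisfying ¬blocked → AF (¬blocked ∧ running): {Terminated, Blocked, New}.
States satisfying AG (¬blocked → AF (¬blocked ∧ running)): ∅.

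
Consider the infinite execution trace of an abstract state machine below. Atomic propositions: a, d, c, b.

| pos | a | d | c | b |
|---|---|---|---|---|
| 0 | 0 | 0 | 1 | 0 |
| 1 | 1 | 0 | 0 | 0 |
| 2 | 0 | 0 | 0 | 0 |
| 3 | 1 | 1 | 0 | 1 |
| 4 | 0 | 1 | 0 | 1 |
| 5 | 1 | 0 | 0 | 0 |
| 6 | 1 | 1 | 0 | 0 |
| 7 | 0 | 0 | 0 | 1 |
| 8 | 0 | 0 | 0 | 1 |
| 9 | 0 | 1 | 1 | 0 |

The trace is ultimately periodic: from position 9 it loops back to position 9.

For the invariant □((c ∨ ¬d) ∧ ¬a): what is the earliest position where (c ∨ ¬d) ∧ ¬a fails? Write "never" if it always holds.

Check (c ∨ ¬d) ∧ ¬a at each position in order: 0 ✓.
At position 1 the labels are {a}, so (c ∨ ¬d) ∧ ¬a is false there. This is the first violation.

1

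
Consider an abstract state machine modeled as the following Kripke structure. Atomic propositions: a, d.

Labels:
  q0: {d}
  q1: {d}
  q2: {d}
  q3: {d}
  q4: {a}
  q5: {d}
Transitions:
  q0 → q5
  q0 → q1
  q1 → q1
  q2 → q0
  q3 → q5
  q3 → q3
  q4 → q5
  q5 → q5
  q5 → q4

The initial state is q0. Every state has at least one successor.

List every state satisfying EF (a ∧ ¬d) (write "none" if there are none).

{q0, q2, q3, q4, q5}

States satisfying a ∧ ¬d: {q4}.
States satisfying EF (a ∧ ¬d): {q0, q2, q3, q4, q5}.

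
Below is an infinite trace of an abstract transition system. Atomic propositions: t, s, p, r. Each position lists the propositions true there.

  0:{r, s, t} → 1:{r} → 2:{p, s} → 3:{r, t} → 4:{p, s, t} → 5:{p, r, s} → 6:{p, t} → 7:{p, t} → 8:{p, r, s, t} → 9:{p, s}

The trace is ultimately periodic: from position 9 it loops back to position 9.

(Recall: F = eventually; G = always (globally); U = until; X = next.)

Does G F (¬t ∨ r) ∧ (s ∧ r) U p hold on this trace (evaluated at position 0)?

Violated

F (¬t ∨ r) holds at every position 0..9, and those are all positions ever visited, so G F (¬t ∨ r) holds.
Walking from position 0: at position 1, p has not yet held and s ∧ r fails, so (s ∧ r) U p is false.
At position 0: G F (¬t ∨ r) is true; (s ∧ r) U p is false; so G F (¬t ∨ r) ∧ (s ∧ r) U p is false.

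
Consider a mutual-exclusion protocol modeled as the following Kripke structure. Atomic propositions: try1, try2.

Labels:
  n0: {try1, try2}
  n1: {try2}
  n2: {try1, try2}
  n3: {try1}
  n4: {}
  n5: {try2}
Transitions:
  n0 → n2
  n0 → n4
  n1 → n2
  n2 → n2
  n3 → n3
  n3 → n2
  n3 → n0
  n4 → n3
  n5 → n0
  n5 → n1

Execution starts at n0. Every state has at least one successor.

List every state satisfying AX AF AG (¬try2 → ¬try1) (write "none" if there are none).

States satisfying AF AG (¬try2 → ¬try1): {n1, n2}.
States satisfying AX AF AG (¬try2 → ¬try1): {n1, n2}.

{n1, n2}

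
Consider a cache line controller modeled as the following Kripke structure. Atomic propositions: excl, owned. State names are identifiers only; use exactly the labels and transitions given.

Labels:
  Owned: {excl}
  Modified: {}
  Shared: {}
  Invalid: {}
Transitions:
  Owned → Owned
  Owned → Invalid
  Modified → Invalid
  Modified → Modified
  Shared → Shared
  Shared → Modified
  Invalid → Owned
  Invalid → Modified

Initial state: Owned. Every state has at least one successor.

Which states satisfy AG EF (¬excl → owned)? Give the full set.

States satisfying EF (¬excl → owned): {Owned, Modified, Shared, Invalid}.
States satisfying AG EF (¬excl → owned): {Owned, Modified, Shared, Invalid}.

{Owned, Modified, Shared, Invalid}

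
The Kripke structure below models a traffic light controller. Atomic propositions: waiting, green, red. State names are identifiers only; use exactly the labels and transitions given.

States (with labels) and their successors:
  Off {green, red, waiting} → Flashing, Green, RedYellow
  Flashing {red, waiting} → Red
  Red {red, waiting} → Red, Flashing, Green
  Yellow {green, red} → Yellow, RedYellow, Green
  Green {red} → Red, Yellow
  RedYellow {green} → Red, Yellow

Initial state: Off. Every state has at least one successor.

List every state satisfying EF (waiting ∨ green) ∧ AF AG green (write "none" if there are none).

none

States satisfying waiting ∨ green: {Off, Flashing, Red, Yellow, RedYellow}.
States satisfying EF (waiting ∨ green): {Off, Flashing, Red, Yellow, Green, RedYellow}.
States satisfying AG green: ∅.
States satisfying AF AG green: ∅.
States satisfying EF (waiting ∨ green) ∧ AF AG green: ∅.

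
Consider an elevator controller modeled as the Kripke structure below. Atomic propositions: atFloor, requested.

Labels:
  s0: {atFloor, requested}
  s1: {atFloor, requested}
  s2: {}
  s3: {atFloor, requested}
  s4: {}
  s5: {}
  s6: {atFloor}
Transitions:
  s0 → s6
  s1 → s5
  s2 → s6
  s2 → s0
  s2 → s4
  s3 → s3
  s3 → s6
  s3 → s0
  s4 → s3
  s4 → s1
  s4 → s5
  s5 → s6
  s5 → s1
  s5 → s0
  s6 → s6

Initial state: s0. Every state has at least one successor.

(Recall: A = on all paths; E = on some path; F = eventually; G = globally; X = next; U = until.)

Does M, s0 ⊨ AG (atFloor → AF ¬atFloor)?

States satisfying atFloor → AF ¬atFloor: {s1, s2, s4, s5}.
States satisfying AG (atFloor → AF ¬atFloor): ∅.
s0 is reachable from s0 and violates atFloor → AF ¬atFloor, so AG fails at s0.
s0 ∉ Sat(AG (atFloor → AF ¬atFloor)).

No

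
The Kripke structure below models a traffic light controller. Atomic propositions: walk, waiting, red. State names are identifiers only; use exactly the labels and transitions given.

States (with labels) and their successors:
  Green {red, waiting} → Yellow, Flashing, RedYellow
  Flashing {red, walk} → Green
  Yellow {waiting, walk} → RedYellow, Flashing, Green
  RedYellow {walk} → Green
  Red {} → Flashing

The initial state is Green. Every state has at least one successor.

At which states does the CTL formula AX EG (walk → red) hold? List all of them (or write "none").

{Flashing, RedYellow, Red}

States satisfying EG (walk → red): {Green, Flashing, Red}.
States satisfying AX EG (walk → red): {Flashing, RedYellow, Red}.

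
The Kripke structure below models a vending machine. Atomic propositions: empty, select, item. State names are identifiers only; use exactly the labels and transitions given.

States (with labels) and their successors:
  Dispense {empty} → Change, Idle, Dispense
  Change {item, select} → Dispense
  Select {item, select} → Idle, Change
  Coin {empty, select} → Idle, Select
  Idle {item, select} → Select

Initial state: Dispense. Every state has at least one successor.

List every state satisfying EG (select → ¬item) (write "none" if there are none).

States satisfying select → ¬item: {Dispense, Coin}.
States satisfying EG (select → ¬item): {Dispense}.

{Dispense}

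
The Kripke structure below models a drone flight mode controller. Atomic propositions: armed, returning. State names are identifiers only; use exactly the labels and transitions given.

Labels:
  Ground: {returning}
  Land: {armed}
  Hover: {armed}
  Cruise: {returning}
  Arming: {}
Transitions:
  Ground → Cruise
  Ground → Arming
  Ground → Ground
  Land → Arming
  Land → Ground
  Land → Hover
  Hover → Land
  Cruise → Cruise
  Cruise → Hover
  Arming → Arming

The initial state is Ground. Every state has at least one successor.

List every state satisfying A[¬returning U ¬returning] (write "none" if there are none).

{Land, Hover, Arming}

States satisfying ¬returning: {Land, Hover, Arming}.
States satisfying A[¬returning U ¬returning]: {Land, Hover, Arming}.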